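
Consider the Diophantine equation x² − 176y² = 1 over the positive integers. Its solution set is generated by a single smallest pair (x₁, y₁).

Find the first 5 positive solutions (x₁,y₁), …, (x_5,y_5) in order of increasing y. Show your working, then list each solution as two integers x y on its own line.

[13; 3,1,3,26] for √176; ℓ=4 ⇒ convergent index 3
k=0  a_k=13  p_k/q_k = 13/1
…
k=2  a_k=1  p_k/q_k = 53/4
k=3  a_k=3  p_k/q_k = 199/15
fundamental: x₁=199, y₁=15  (since 39601 − 176·225 = 1)
(199+15√176)^2 = 79201 + 5970√176
(199+15√176)^3 = 31521799 + 2376045√176
(199+15√176)^4 = 12545596801 + 945659940√176
(199+15√176)^5 = 4993116004999 + 376370280075√176

199 15
79201 5970
31521799 2376045
12545596801 945659940
4993116004999 376370280075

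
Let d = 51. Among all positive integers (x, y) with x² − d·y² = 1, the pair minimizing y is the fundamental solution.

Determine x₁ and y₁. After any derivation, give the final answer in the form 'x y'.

50 7

d=51: √d = [7; 7,14] (ℓ=2, even), read p_1/q_1
i=0: a=7 ⇒ p=7, q=1
i=1: a=7 ⇒ p=50, q=7
(x₁, y₁) = (50, 7);  50² − 51·7² = 1 ✓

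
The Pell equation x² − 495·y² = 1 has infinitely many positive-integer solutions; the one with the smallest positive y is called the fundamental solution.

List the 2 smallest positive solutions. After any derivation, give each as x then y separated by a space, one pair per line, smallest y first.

[22; 4,44] for √495; ℓ=2 ⇒ convergent index 1
step 0: (22, 1)  from 22·(1,0) + (0,1)
step 1: (89, 4)  from 4·(22,1) + (1,0)
→ (89, 4).  Check: 89²=7921, 495·4²=7920, difference 1.
k=2:  x_2 = 89·89+495·4·4 = 15841,  y_2 = 89·4+4·89 = 712

89 4
15841 712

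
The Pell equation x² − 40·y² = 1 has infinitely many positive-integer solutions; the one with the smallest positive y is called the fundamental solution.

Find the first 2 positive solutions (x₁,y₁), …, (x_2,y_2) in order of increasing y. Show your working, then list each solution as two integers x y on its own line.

d=40: √d = [6; 3,12] (ℓ=2, even), read p_1/q_1
i=0: a=6 ⇒ p=6, q=1
i=1: a=3 ⇒ p=19, q=3
(x₁, y₁) = (19, 3);  19² − 40·3² = 1 ✓
n=2: (19,3)∘(19,3) = (19·19+40·3·3, 19·3+3·19) = (721,114)

19 3
721 114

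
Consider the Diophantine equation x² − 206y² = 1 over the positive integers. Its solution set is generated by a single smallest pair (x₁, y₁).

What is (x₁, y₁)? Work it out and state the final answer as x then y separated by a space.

59535 4148

√206 = [14; 2,1,5,14,5,1,2,28, …], period ℓ=8 (even) → k=7
step 0: (14, 1)  from 14·(1,0) + (0,1)
step 1: (29, 2)  from 2·(14,1) + (1,0)
…
step 3: (244, 17)  from 5·(43,3) + (29,2)
step 4: (3459, 241)  from 14·(244,17) + (43,3)
…
step 6: (20998, 1463)  from 1·(17539,1222) + (3459,241)
step 7: (59535, 4148)  from 2·(20998,1463) + (17539,1222)
fundamental: x₁=59535, y₁=4148  (since 3544416225 − 206·17205904 = 1)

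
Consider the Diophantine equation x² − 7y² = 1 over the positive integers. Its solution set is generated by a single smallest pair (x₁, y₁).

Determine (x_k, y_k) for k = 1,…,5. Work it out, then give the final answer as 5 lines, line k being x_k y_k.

√7 = [2; 1,1,1,4, …], period ℓ=4 (even) → k=3
i=0: a=2 ⇒ p=2, q=1
i=1: a=1 ⇒ p=3, q=1
i=2: a=1 ⇒ p=5, q=2
i=3: a=1 ⇒ p=8, q=3
fundamental: x₁=8, y₁=3  (since 64 − 7·9 = 1)
(8+3√7)^2 = 127 + 48√7
(8+3√7)^3 = 2024 + 765√7
(8+3√7)^4 = 32257 + 12192√7
(8+3√7)^5 = 514088 + 194307√7

8 3
127 48
2024 765
32257 12192
514088 194307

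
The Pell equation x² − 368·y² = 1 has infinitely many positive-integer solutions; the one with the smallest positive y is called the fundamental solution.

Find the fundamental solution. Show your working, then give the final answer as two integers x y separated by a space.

1151 60

√368 = [19; 5,2,5,38, …], period ℓ=4 (even) → k=3
step 0: (19, 1)  from 19·(1,0) + (0,1)
step 1: (96, 5)  from 5·(19,1) + (1,0)
step 2: (211, 11)  from 2·(96,5) + (19,1)
step 3: (1151, 60)  from 5·(211,11) + (96,5)
→ (1151, 60).  Check: 1151²=1324801, 368·60²=1324800, difference 1.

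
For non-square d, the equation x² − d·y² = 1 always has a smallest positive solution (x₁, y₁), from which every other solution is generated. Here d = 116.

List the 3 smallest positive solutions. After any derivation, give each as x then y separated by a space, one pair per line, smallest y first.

d=116: √d = [10; 1,3,2,1,4,1,2,3,1,20] (ℓ=10, even), read p_9/q_9
step 0: (10, 1)  from 10·(1,0) + (0,1)
step 1: (11, 1)  from 1·(10,1) + (1,0)
…
step 5: (657, 61)  from 4·(140,13) + (97,9)
…
step 7: (2251, 209)  from 2·(797,74) + (657,61)
step 8: (7550, 701)  from 3·(2251,209) + (797,74)
step 9: (9801, 910)  from 1·(7550,701) + (2251,209)
fundamental: x₁=9801, y₁=910  (since 96059601 − 116·828100 = 1)
(x_2, y_2) = (9801·9801 + 116·910·910, 9801·910 + 910·9801) = (192119201, 17837820)
(x_3, y_3) = (9801·192119201 + 116·910·17837820, 9801·17837820 + 910·192119201) = (3765920568201, 349656946730)

9801 910
192119201 17837820
3765920568201 349656946730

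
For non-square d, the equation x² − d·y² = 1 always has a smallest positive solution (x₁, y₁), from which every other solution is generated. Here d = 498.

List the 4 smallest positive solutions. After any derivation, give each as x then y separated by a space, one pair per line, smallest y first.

√498 = [22; 3,6,22,6,3,44, …], period ℓ=6 (even) → k=5
a_0=22:  p_0=22·1+0=22,  q_0=22·0+1=1
…
a_3=22:  p_3=22·424+67=9395,  q_3=22·19+3=421
a_4=6:  p_4=6·9395+424=56794,  q_4=6·421+19=2545
a_5=3:  p_5=3·56794+9395=179777,  q_5=3·2545+421=8056
→ (179777, 8056).  Check: 179777²=32319769729, 498·8056²=32319769728, difference 1.
(x_2, y_2) = (179777·179777 + 498·8056·8056, 179777·8056 + 8056·179777) = (64639539457, 2896567024)
(x_3, y_3) = (179777·64639539457 + 498·8056·2896567024, 179777·2896567024 + 8056·64639539457) = (23241404969742401, 1041472259739240)
(x_4, y_4) = (179777·23241404969742401 + 498·8056·1041472259739240, 179777·1041472259739240 + 8056·23241404969742401) = (8356540122426119709697, 374465516875386131936)

179777 8056
64639539457 2896567024
23241404969742401 1041472259739240
8356540122426119709697 374465516875386131936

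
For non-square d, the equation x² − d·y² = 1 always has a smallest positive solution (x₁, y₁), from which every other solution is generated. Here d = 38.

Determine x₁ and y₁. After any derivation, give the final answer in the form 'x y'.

37 6

[6; 6,12] for √38; ℓ=2 ⇒ convergent index 1
step 0: (6, 1)  from 6·(1,0) + (0,1)
step 1: (37, 6)  from 6·(6,1) + (1,0)
(x₁, y₁) = (37, 6);  37² − 38·6² = 1 ✓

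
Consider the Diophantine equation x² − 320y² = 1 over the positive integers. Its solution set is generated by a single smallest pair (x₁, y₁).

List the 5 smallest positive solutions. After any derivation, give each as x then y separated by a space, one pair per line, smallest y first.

[17; 1,7,1,34] for √320; ℓ=4 ⇒ convergent index 3
k=0  a_k=17  p_k/q_k = 17/1
…
k=2  a_k=7  p_k/q_k = 143/8
k=3  a_k=1  p_k/q_k = 161/9
→ (161, 9).  Check: 161²=25921, 320·9²=25920, difference 1.
(x_2, y_2) = (161·161 + 320·9·9, 161·9 + 9·161) = (51841, 2898)
(x_3, y_3) = (161·51841 + 320·9·2898, 161·2898 + 9·51841) = (16692641, 933147)
(x_4, y_4) = (161·16692641 + 320·9·933147, 161·933147 + 9·16692641) = (5374978561, 300470436)
(x_5, y_5) = (161·5374978561 + 320·9·300470436, 161·300470436 + 9·5374978561) = (1730726404001, 96750547245)

161 9
51841 2898
16692641 933147
5374978561 300470436
1730726404001 96750547245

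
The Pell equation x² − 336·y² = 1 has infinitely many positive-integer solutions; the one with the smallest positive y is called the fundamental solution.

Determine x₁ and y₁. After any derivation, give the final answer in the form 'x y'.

√336 → a₀=18, period (3,36); ℓ=2 even so k=1
k=0  a_k=18  p_k/q_k = 18/1
k=1  a_k=3  p_k/q_k = 55/3
fundamental: x₁=55, y₁=3  (since 3025 − 336·9 = 1)

55 3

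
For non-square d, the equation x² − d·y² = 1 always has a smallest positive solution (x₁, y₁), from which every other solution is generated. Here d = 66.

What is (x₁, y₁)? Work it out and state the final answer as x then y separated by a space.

√66 → a₀=8, period (8,16); ℓ=2 even so k=1
k=0  a_k=8  p_k/q_k = 8/1
k=1  a_k=8  p_k/q_k = 65/8
fundamental: x₁=65, y₁=8  (since 4225 − 66·64 = 1)

65 8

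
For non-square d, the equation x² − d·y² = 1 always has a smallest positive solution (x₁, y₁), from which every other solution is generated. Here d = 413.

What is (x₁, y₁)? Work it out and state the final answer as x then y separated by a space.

√413 → a₀=20, period (3,9,1,4,1,9,3,40); ℓ=8 even so k=7
k=0  a_k=20  p_k/q_k = 20/1
k=1  a_k=3  p_k/q_k = 61/3
k=2  a_k=9  p_k/q_k = 569/28
k=3  a_k=1  p_k/q_k = 630/31
k=4  a_k=4  p_k/q_k = 3089/152
k=5  a_k=1  p_k/q_k = 3719/183
k=6  a_k=9  p_k/q_k = 36560/1799
k=7  a_k=3  p_k/q_k = 113399/5580
(x₁, y₁) = (113399, 5580);  113399² − 413·5580² = 1 ✓

113399 5580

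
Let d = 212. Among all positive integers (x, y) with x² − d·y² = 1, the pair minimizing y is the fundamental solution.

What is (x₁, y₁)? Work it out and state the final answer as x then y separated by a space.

√212 → a₀=14, period (1,1,3,1,1,…,1,1,28); ℓ=14 even so k=13
k=0  a_k=14  p_k/q_k = 14/1
k=1  a_k=1  p_k/q_k = 15/1
k=2  a_k=1  p_k/q_k = 29/2
…
k=4  a_k=1  p_k/q_k = 131/9
k=5  a_k=1  p_k/q_k = 233/16
k=6  a_k=1  p_k/q_k = 364/25
…
k=8  a_k=1  p_k/q_k = 2781/191
k=9  a_k=1  p_k/q_k = 5198/357
k=10  a_k=1  p_k/q_k = 7979/548
k=11  a_k=3  p_k/q_k = 29135/2001
k=12  a_k=1  p_k/q_k = 37114/2549
k=13  a_k=1  p_k/q_k = 66249/4550
→ (66249, 4550).  Check: 66249²=4388930001, 212·4550²=4388930000, difference 1.

66249 4550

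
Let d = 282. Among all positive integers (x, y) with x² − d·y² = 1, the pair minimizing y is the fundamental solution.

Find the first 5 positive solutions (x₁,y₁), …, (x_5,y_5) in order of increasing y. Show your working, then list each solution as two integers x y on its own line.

2351 140
11054401 658280
51977791151 3095232420
244399562937601 14553782180560
1149166692954808751 68431880717760700

[16; 1,3,1,4,1,3,1,32] for √282; ℓ=8 ⇒ convergent index 7
i=0: a=16 ⇒ p=16, q=1
…
i=2: a=3 ⇒ p=67, q=4
i=3: a=1 ⇒ p=84, q=5
…
i=6: a=3 ⇒ p=1864, q=111
i=7: a=1 ⇒ p=2351, q=140
fundamental: x₁=2351, y₁=140  (since 5527201 − 282·19600 = 1)
n=2: (2351,140)∘(2351,140) = (2351·2351+282·140·140, 2351·140+140·2351) = (11054401,658280)
n=3: (11054401,658280)∘(2351,140) = (2351·11054401+282·140·658280, 2351·658280+140·11054401) = (51977791151,3095232420)
n=4: (51977791151,3095232420)∘(2351,140) = (2351·51977791151+282·140·3095232420, 2351·3095232420+140·51977791151) = (244399562937601,14553782180560)
n=5: (244399562937601,14553782180560)∘(2351,140) = (2351·244399562937601+282·140·14553782180560, 2351·14553782180560+140·244399562937601) = (1149166692954808751,68431880717760700)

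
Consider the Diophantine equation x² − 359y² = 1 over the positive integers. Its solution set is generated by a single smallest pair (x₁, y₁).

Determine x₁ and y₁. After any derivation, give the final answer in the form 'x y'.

360 19

√359 → a₀=18, period (1,17,1,36); ℓ=4 even so k=3
a_0=18:  p_0=18·1+0=18,  q_0=18·0+1=1
a_1=1:  p_1=1·18+1=19,  q_1=1·1+0=1
a_2=17:  p_2=17·19+18=341,  q_2=17·1+1=18
a_3=1:  p_3=1·341+19=360,  q_3=1·18+1=19
(x₁, y₁) = (360, 19);  360² − 359·19² = 1 ✓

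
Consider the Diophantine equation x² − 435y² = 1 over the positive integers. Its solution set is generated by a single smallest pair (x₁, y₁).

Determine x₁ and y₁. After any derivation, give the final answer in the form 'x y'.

146 7

√435 → a₀=20, period (1,5,1,40); ℓ=4 even so k=3
step 0: (20, 1)  from 20·(1,0) + (0,1)
…
step 2: (125, 6)  from 5·(21,1) + (20,1)
step 3: (146, 7)  from 1·(125,6) + (21,1)
→ (146, 7).  Check: 146²=21316, 435·7²=21315, difference 1.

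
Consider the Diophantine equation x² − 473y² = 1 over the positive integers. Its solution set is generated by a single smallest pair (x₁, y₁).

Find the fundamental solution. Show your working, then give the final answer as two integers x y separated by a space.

[21; 1,2,1,42] for √473; ℓ=4 ⇒ convergent index 3
step 0: (21, 1)  from 21·(1,0) + (0,1)
step 1: (22, 1)  from 1·(21,1) + (1,0)
step 2: (65, 3)  from 2·(22,1) + (21,1)
step 3: (87, 4)  from 1·(65,3) + (22,1)
fundamental: x₁=87, y₁=4  (since 7569 − 473·16 = 1)

87 4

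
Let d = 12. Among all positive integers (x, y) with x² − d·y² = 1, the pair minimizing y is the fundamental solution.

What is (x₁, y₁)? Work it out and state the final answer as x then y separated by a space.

√12 = [3; 2,6, …], period ℓ=2 (even) → k=1
i=0: a=3 ⇒ p=3, q=1
i=1: a=2 ⇒ p=7, q=2
(x₁, y₁) = (7, 2);  7² − 12·2² = 1 ✓

7 2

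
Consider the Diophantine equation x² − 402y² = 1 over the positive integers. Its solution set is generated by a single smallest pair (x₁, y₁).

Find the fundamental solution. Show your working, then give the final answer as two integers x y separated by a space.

401 20

d=402: √d = [20; 20,40] (ℓ=2, even), read p_1/q_1
step 0: (20, 1)  from 20·(1,0) + (0,1)
step 1: (401, 20)  from 20·(20,1) + (1,0)
fundamental: x₁=401, y₁=20  (since 160801 − 402·400 = 1)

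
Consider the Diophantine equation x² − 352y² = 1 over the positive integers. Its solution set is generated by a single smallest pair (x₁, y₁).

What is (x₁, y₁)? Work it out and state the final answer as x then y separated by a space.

77617 4137

√352 = [18; 1,3,5,9,5,3,1,36, …], period ℓ=8 (even) → k=7
a_0=18:  p_0=18·1+0=18,  q_0=18·0+1=1
a_1=1:  p_1=1·18+1=19,  q_1=1·1+0=1
a_2=3:  p_2=3·19+18=75,  q_2=3·1+1=4
a_3=5:  p_3=5·75+19=394,  q_3=5·4+1=21
a_4=9:  p_4=9·394+75=3621,  q_4=9·21+4=193
a_5=5:  p_5=5·3621+394=18499,  q_5=5·193+21=986
a_6=3:  p_6=3·18499+3621=59118,  q_6=3·986+193=3151
a_7=1:  p_7=1·59118+18499=77617,  q_7=1·3151+986=4137
→ (77617, 4137).  Check: 77617²=6024398689, 352·4137²=6024398688, difference 1.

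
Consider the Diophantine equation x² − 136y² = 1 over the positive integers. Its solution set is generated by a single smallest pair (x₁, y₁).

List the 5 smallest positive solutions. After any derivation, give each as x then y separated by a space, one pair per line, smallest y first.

35 3
2449 210
171395 14697
11995201 1028580
839492675 71985903

√136 = [11; 1,1,1,22, …], period ℓ=4 (even) → k=3
step 0: (11, 1)  from 11·(1,0) + (0,1)
step 1: (12, 1)  from 1·(11,1) + (1,0)
step 2: (23, 2)  from 1·(12,1) + (11,1)
step 3: (35, 3)  from 1·(23,2) + (12,1)
(x₁, y₁) = (35, 3);  35² − 136·3² = 1 ✓
(35+3√136)^2 = 2449 + 210√136
(35+3√136)^3 = 171395 + 14697√136
(35+3√136)^4 = 11995201 + 1028580√136
(35+3√136)^5 = 839492675 + 71985903√136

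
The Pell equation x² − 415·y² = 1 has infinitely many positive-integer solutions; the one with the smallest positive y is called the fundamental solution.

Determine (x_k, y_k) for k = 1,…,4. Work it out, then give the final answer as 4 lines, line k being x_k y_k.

18412804 903849
678062702284831 33284788965192
24970071273761872339444 1225732590794885332887
919538056459614718055705397121 45138347901436822389057205104

[20; 2,1,2,4,6,…,1,2,40] for √415; ℓ=16 ⇒ convergent index 15
a_0=20:  p_0=20·1+0=20,  q_0=20·0+1=1
a_1=2:  p_1=2·20+1=41,  q_1=2·1+0=2
a_2=1:  p_2=1·41+20=61,  q_2=1·2+1=3
a_3=2:  p_3=2·61+41=163,  q_3=2·3+2=8
a_4=4:  p_4=4·163+61=713,  q_4=4·8+3=35
a_5=6:  p_5=6·713+163=4441,  q_5=6·35+8=218
a_6=1:  p_6=1·4441+713=5154,  q_6=1·218+35=253
a_7=1:  p_7=1·5154+4441=9595,  q_7=1·253+218=471
a_8=3:  p_8=3·9595+5154=33939,  q_8=3·471+253=1666
a_9=1:  p_9=1·33939+9595=43534,  q_9=1·1666+471=2137
…
a_12=4:  p_12=4·508372+77473=2110961,  q_12=4·24955+3803=103623
a_13=2:  p_13=2·2110961+508372=4730294,  q_13=2·103623+24955=232201
a_14=1:  p_14=1·4730294+2110961=6841255,  q_14=1·232201+103623=335824
a_15=2:  p_15=2·6841255+4730294=18412804,  q_15=2·335824+232201=903849
→ (18412804, 903849).  Check: 18412804²=339031351142416, 415·903849²=339031351142415, difference 1.
n=2: (18412804,903849)∘(18412804,903849) = (18412804·18412804+415·903849·903849, 18412804·903849+903849·18412804) = (678062702284831,33284788965192)
n=3: (678062702284831,33284788965192)∘(18412804,903849) = (18412804·678062702284831+415·903849·33284788965192, 18412804·33284788965192+903849·678062702284831) = (24970071273761872339444,1225732590794885332887)
n=4: (24970071273761872339444,1225732590794885332887)∘(18412804,903849) = (18412804·24970071273761872339444+415·903849·1225732590794885332887, 18412804·1225732590794885332887+903849·24970071273761872339444) = (919538056459614718055705397121,45138347901436822389057205104)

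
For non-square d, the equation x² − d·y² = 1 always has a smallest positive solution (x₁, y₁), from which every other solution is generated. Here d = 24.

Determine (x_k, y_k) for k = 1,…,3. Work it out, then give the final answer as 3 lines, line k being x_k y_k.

5 1
49 10
485 99

√24 → a₀=4, period (1,8); ℓ=2 even so k=1
a_0=4:  p_0=4·1+0=4,  q_0=4·0+1=1
a_1=1:  p_1=1·4+1=5,  q_1=1·1+0=1
(x₁, y₁) = (5, 1);  5² − 24·1² = 1 ✓
(x_2, y_2) = (5·5 + 24·1·1, 5·1 + 1·5) = (49, 10)
(x_3, y_3) = (5·49 + 24·1·10, 5·10 + 1·49) = (485, 99)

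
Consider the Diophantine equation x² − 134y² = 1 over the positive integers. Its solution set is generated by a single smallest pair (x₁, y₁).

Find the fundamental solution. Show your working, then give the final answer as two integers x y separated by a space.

√134 = [11; 1,1,2,1,3,…,1,1,22, …], period ℓ=14 (even) → k=13
i=0: a=11 ⇒ p=11, q=1
…
i=3: a=2 ⇒ p=58, q=5
i=4: a=1 ⇒ p=81, q=7
…
i=6: a=1 ⇒ p=382, q=33
…
i=10: a=1 ⇒ p=22133, q=1912
…
i=12: a=1 ⇒ p=84029, q=7259
i=13: a=1 ⇒ p=145925, q=12606
(x₁, y₁) = (145925, 12606);  145925² − 134·12606² = 1 ✓

145925 12606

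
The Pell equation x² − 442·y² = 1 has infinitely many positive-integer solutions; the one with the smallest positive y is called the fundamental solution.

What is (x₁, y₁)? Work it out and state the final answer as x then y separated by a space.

[21; 42] for √442; ℓ=1 ⇒ convergent index 1
i=0: a=21 ⇒ p=21, q=1
i=1: a=42 ⇒ p=883, q=42
→ (883, 42).  Check: 883²=779689, 442·42²=779688, difference 1.

883 42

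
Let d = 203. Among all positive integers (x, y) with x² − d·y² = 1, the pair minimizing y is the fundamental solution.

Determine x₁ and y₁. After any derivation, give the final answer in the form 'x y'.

57 4

√203 → a₀=14, period (4,28); ℓ=2 even so k=1
step 0: (14, 1)  from 14·(1,0) + (0,1)
step 1: (57, 4)  from 4·(14,1) + (1,0)
→ (57, 4).  Check: 57²=3249, 203·4²=3248, difference 1.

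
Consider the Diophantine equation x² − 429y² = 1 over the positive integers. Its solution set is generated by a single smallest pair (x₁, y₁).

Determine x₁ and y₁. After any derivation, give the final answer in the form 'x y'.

1524095 73584

[20; 1,2,2,9,1,12,1,9,2,2,1,40] for √429; ℓ=12 ⇒ convergent index 11
k=0  a_k=20  p_k/q_k = 20/1
k=1  a_k=1  p_k/q_k = 21/1
…
k=4  a_k=9  p_k/q_k = 1367/66
…
k=6  a_k=12  p_k/q_k = 19511/942
k=7  a_k=1  p_k/q_k = 21023/1015
k=8  a_k=9  p_k/q_k = 208718/10077
k=9  a_k=2  p_k/q_k = 438459/21169
k=10  a_k=2  p_k/q_k = 1085636/52415
k=11  a_k=1  p_k/q_k = 1524095/73584
fundamental: x₁=1524095, y₁=73584  (since 2322865569025 − 429·5414605056 = 1)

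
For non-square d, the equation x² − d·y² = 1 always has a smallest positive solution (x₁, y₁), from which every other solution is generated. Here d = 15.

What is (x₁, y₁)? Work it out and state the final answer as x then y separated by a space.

[3; 1,6] for √15; ℓ=2 ⇒ convergent index 1
k=0  a_k=3  p_k/q_k = 3/1
k=1  a_k=1  p_k/q_k = 4/1
(x₁, y₁) = (4, 1);  4² − 15·1² = 1 ✓

4 1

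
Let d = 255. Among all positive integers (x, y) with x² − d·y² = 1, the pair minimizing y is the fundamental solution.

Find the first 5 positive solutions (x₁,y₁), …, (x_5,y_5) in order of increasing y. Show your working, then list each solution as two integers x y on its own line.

16 1
511 32
16336 1023
522241 32704
16695376 1045505

d=255: √d = [15; 1,30] (ℓ=2, even), read p_1/q_1
a_0=15:  p_0=15·1+0=15,  q_0=15·0+1=1
a_1=1:  p_1=1·15+1=16,  q_1=1·1+0=1
fundamental: x₁=16, y₁=1  (since 256 − 255·1 = 1)
(x_2, y_2) = (16·16 + 255·1·1, 16·1 + 1·16) = (511, 32)
(x_3, y_3) = (16·511 + 255·1·32, 16·32 + 1·511) = (16336, 1023)
(x_4, y_4) = (16·16336 + 255·1·1023, 16·1023 + 1·16336) = (522241, 32704)
(x_5, y_5) = (16·522241 + 255·1·32704, 16·32704 + 1·522241) = (16695376, 1045505)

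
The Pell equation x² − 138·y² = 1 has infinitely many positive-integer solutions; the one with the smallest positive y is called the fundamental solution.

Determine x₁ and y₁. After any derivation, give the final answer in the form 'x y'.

√138 = [11; 1,2,1,22, …], period ℓ=4 (even) → k=3
a_0=11:  p_0=11·1+0=11,  q_0=11·0+1=1
a_1=1:  p_1=1·11+1=12,  q_1=1·1+0=1
a_2=2:  p_2=2·12+11=35,  q_2=2·1+1=3
a_3=1:  p_3=1·35+12=47,  q_3=1·3+1=4
→ (47, 4).  Check: 47²=2209, 138·4²=2208, difference 1.

47 4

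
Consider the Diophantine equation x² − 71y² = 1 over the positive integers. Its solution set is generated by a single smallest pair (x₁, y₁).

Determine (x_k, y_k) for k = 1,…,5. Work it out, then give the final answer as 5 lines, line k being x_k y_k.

√71 → a₀=8, period (2,2,1,7,1,2,2,16); ℓ=8 even so k=7
a_0=8:  p_0=8·1+0=8,  q_0=8·0+1=1
a_1=2:  p_1=2·8+1=17,  q_1=2·1+0=2
a_2=2:  p_2=2·17+8=42,  q_2=2·2+1=5
a_3=1:  p_3=1·42+17=59,  q_3=1·5+2=7
…
a_5=1:  p_5=1·455+59=514,  q_5=1·54+7=61
a_6=2:  p_6=2·514+455=1483,  q_6=2·61+54=176
a_7=2:  p_7=2·1483+514=3480,  q_7=2·176+61=413
(x₁, y₁) = (3480, 413);  3480² − 71·413² = 1 ✓
(x_2, y_2) = (3480·3480 + 71·413·413, 3480·413 + 413·3480) = (24220799, 2874480)
(x_3, y_3) = (3480·24220799 + 71·413·2874480, 3480·2874480 + 413·24220799) = (168576757560, 20006380387)
(x_4, y_4) = (3480·168576757560 + 71·413·20006380387, 3480·20006380387 + 413·168576757560) = (1173294208396801, 139244404619040)
(x_5, y_5) = (3480·1173294208396801 + 71·413·139244404619040, 3480·139244404619040 + 413·1173294208396801) = (8166127521864977400, 969141036142138013)

3480 413
24220799 2874480
168576757560 20006380387
1173294208396801 139244404619040
8166127521864977400 969141036142138013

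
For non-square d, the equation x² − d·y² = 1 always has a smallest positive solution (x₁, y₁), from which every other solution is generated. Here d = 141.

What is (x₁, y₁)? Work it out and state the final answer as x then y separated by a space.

√141 = [11; 1,6,1,22, …], period ℓ=4 (even) → k=3
step 0: (11, 1)  from 11·(1,0) + (0,1)
step 1: (12, 1)  from 1·(11,1) + (1,0)
step 2: (83, 7)  from 6·(12,1) + (11,1)
step 3: (95, 8)  from 1·(83,7) + (12,1)
(x₁, y₁) = (95, 8);  95² − 141·8² = 1 ✓

95 8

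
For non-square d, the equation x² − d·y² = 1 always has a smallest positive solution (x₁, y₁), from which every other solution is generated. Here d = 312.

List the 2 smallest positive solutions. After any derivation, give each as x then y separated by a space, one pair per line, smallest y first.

53 3
5617 318

√312 = [17; 1,1,1,34, …], period ℓ=4 (even) → k=3
a_0=17:  p_0=17·1+0=17,  q_0=17·0+1=1
a_1=1:  p_1=1·17+1=18,  q_1=1·1+0=1
a_2=1:  p_2=1·18+17=35,  q_2=1·1+1=2
a_3=1:  p_3=1·35+18=53,  q_3=1·2+1=3
→ (53, 3).  Check: 53²=2809, 312·3²=2808, difference 1.
k=2:  x_2 = 53·53+312·3·3 = 5617,  y_2 = 53·3+3·53 = 318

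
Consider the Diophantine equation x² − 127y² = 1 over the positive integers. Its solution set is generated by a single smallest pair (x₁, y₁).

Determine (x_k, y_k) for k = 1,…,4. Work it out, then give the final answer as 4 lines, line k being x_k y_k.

4730624 419775
44757606858751 3971595379200
423462818377139450624 37576248838264821825
4006486743445029115330560001 355518209168531397366758400

√127 → a₀=11, period (3,1,2,2,7,11,7,2,2,1,3,22); ℓ=12 even so k=11
i=0: a=11 ⇒ p=11, q=1
…
i=2: a=1 ⇒ p=45, q=4
i=3: a=2 ⇒ p=124, q=11
i=4: a=2 ⇒ p=293, q=26
i=5: a=7 ⇒ p=2175, q=193
i=6: a=11 ⇒ p=24218, q=2149
i=7: a=7 ⇒ p=171701, q=15236
i=8: a=2 ⇒ p=367620, q=32621
i=9: a=2 ⇒ p=906941, q=80478
i=10: a=1 ⇒ p=1274561, q=113099
i=11: a=3 ⇒ p=4730624, q=419775
fundamental: x₁=4730624, y₁=419775  (since 22378803429376 − 127·176211050625 = 1)
(4730624+419775√127)^2 = 44757606858751 + 3971595379200√127
(4730624+419775√127)^3 = 423462818377139450624 + 37576248838264821825√127
(4730624+419775√127)^4 = 4006486743445029115330560001 + 355518209168531397366758400√127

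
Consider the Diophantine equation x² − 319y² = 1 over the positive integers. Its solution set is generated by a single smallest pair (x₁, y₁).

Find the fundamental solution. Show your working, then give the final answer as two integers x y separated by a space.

12901780 722361

[17; 1,6,5,1,4,…,6,1,34] for √319; ℓ=14 ⇒ convergent index 13
k=0  a_k=17  p_k/q_k = 17/1
k=1  a_k=1  p_k/q_k = 18/1
k=2  a_k=6  p_k/q_k = 125/7
…
k=10  a_k=1  p_k/q_k = 309613/17335
…
k=12  a_k=6  p_k/q_k = 11102899/621643
k=13  a_k=1  p_k/q_k = 12901780/722361
(x₁, y₁) = (12901780, 722361);  12901780² − 319·722361² = 1 ✓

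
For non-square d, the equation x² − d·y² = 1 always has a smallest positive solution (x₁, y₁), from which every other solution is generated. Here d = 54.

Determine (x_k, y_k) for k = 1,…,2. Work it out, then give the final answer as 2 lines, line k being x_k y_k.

d=54: √d = [7; 2,1,6,1,2,14] (ℓ=6, even), read p_5/q_5
a_0=7:  p_0=7·1+0=7,  q_0=7·0+1=1
a_1=2:  p_1=2·7+1=15,  q_1=2·1+0=2
a_2=1:  p_2=1·15+7=22,  q_2=1·2+1=3
a_3=6:  p_3=6·22+15=147,  q_3=6·3+2=20
a_4=1:  p_4=1·147+22=169,  q_4=1·20+3=23
a_5=2:  p_5=2·169+147=485,  q_5=2·23+20=66
→ (485, 66).  Check: 485²=235225, 54·66²=235224, difference 1.
n=2: (485,66)∘(485,66) = (485·485+54·66·66, 485·66+66·485) = (470449,64020)

485 66
470449 64020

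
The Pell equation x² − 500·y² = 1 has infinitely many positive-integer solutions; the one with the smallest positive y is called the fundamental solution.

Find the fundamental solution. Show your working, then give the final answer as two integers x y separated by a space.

d=500: √d = [22; 2,1,3,2,1,…,1,2,44] (ℓ=14, even), read p_13/q_13
k=0  a_k=22  p_k/q_k = 22/1
…
k=3  a_k=3  p_k/q_k = 246/11
…
k=8  a_k=1  p_k/q_k = 15809/707
…
k=10  a_k=2  p_k/q_k = 76317/3413
…
k=12  a_k=1  p_k/q_k = 335522/15005
k=13  a_k=2  p_k/q_k = 930249/41602
(x₁, y₁) = (930249, 41602);  930249² − 500·41602² = 1 ✓

930249 41602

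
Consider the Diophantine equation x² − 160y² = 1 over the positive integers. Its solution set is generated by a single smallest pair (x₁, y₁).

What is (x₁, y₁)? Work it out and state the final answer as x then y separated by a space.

721 57

d=160: √d = [12; 1,1,1,5,1,1,1,24] (ℓ=8, even), read p_7/q_7
i=0: a=12 ⇒ p=12, q=1
i=1: a=1 ⇒ p=13, q=1
i=2: a=1 ⇒ p=25, q=2
i=3: a=1 ⇒ p=38, q=3
i=4: a=5 ⇒ p=215, q=17
…
i=6: a=1 ⇒ p=468, q=37
i=7: a=1 ⇒ p=721, q=57
→ (721, 57).  Check: 721²=519841, 160·57²=519840, difference 1.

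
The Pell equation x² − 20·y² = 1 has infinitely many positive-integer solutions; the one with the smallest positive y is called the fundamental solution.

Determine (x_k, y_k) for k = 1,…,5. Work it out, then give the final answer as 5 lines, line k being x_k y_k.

9 2
161 36
2889 646
51841 11592
930249 208010

d=20: √d = [4; 2,8] (ℓ=2, even), read p_1/q_1
i=0: a=4 ⇒ p=4, q=1
i=1: a=2 ⇒ p=9, q=2
(x₁, y₁) = (9, 2);  9² − 20·2² = 1 ✓
(9+2√20)^2 = 161 + 36√20
(9+2√20)^3 = 2889 + 646√20
(9+2√20)^4 = 51841 + 11592√20
(9+2√20)^5 = 930249 + 208010√20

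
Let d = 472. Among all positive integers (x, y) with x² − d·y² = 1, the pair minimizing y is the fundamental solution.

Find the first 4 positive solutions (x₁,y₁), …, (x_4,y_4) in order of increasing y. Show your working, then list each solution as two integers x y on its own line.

306917 14127
188396089777 8671632918
115643925371868101 5322943120573485
70986173286526887819457 3267403467465432958572

d=472: √d = [21; 1,2,1,1,1,…,2,1,42] (ℓ=14, even), read p_13/q_13
i=0: a=21 ⇒ p=21, q=1
…
i=3: a=1 ⇒ p=87, q=4
…
i=5: a=1 ⇒ p=239, q=11
i=6: a=4 ⇒ p=1108, q=51
i=7: a=5 ⇒ p=5779, q=266
…
i=11: a=1 ⇒ p=84230, q=3877
i=12: a=2 ⇒ p=222687, q=10250
i=13: a=1 ⇒ p=306917, q=14127
(x₁, y₁) = (306917, 14127);  306917² − 472·14127² = 1 ✓
(306917+14127√472)^2 = 188396089777 + 8671632918√472
(306917+14127√472)^3 = 115643925371868101 + 5322943120573485√472
(306917+14127√472)^4 = 70986173286526887819457 + 3267403467465432958572√472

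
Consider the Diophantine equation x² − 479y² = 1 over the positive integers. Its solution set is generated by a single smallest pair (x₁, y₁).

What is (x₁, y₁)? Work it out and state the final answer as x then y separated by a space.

√479 = [21; 1,7,1,3,2,21,2,3,1,7,1,42, …], period ℓ=12 (even) → k=11
a_0=21:  p_0=21·1+0=21,  q_0=21·0+1=1
a_1=1:  p_1=1·21+1=22,  q_1=1·1+0=1
a_2=7:  p_2=7·22+21=175,  q_2=7·1+1=8
…
a_4=3:  p_4=3·197+175=766,  q_4=3·9+8=35
a_5=2:  p_5=2·766+197=1729,  q_5=2·35+9=79
a_6=21:  p_6=21·1729+766=37075,  q_6=21·79+35=1694
a_7=2:  p_7=2·37075+1729=75879,  q_7=2·1694+79=3467
a_8=3:  p_8=3·75879+37075=264712,  q_8=3·3467+1694=12095
…
a_10=7:  p_10=7·340591+264712=2648849,  q_10=7·15562+12095=121029
a_11=1:  p_11=1·2648849+340591=2989440,  q_11=1·121029+15562=136591
(x₁, y₁) = (2989440, 136591);  2989440² − 479·136591² = 1 ✓

2989440 136591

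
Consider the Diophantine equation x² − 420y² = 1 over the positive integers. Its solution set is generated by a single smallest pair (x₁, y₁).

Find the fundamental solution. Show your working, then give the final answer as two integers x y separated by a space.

√420 = [20; 2,40, …], period ℓ=2 (even) → k=1
i=0: a=20 ⇒ p=20, q=1
i=1: a=2 ⇒ p=41, q=2
→ (41, 2).  Check: 41²=1681, 420·2²=1680, difference 1.

41 2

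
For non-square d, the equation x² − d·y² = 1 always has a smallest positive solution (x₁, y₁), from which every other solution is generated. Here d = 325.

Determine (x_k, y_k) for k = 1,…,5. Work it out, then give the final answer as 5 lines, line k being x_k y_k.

649 36
842401 46728
1093435849 60652908
1419278889601 78727427856
1842222905266249 102188140704180

d=325: √d = [18; 36] (ℓ=1, odd), read p_1/q_1
k=0  a_k=18  p_k/q_k = 18/1
k=1  a_k=36  p_k/q_k = 649/36
→ (649, 36).  Check: 649²=421201, 325·36²=421200, difference 1.
k=2:  x_2 = 649·649+325·36·36 = 842401,  y_2 = 649·36+36·649 = 46728
k=3:  x_3 = 649·842401+325·36·46728 = 1093435849,  y_3 = 649·46728+36·842401 = 60652908
k=4:  x_4 = 649·1093435849+325·36·60652908 = 1419278889601,  y_4 = 649·60652908+36·1093435849 = 78727427856
k=5:  x_5 = 649·1419278889601+325·36·78727427856 = 1842222905266249,  y_5 = 649·78727427856+36·1419278889601 = 102188140704180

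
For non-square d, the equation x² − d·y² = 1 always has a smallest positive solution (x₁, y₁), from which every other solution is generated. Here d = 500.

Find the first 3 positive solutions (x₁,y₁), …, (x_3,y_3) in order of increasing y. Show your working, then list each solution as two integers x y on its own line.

d=500: √d = [22; 2,1,3,2,1,…,1,2,44] (ℓ=14, even), read p_13/q_13
a_0=22:  p_0=22·1+0=22,  q_0=22·0+1=1
…
a_5=1:  p_5=1·559+246=805,  q_5=1·25+11=36
…
a_10=2:  p_10=2·30254+15809=76317,  q_10=2·1353+707=3413
…
a_12=1:  p_12=1·259205+76317=335522,  q_12=1·11592+3413=15005
a_13=2:  p_13=2·335522+259205=930249,  q_13=2·15005+11592=41602
fundamental: x₁=930249, y₁=41602  (since 865363202001 − 500·1730726404 = 1)
(930249+41602√500)^2 = 1730726404001 + 77400437796√500
(930249+41602√500)^3 = 3220013013190122249 + 144003359718540806√500

930249 41602
1730726404001 77400437796
3220013013190122249 144003359718540806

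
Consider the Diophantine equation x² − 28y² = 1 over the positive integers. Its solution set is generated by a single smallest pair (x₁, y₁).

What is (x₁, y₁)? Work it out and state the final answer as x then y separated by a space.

127 24

[5; 3,2,3,10] for √28; ℓ=4 ⇒ convergent index 3
k=0  a_k=5  p_k/q_k = 5/1
k=1  a_k=3  p_k/q_k = 16/3
k=2  a_k=2  p_k/q_k = 37/7
k=3  a_k=3  p_k/q_k = 127/24
→ (127, 24).  Check: 127²=16129, 28·24²=16128, difference 1.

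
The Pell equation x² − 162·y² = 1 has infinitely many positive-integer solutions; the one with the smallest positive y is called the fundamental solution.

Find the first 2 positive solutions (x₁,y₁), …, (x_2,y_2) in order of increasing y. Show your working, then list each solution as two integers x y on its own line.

√162 → a₀=12, period (1,2,1,2,12,2,1,2,1,24); ℓ=10 even so k=9
step 0: (12, 1)  from 12·(1,0) + (0,1)
…
step 2: (38, 3)  from 2·(13,1) + (12,1)
…
step 4: (140, 11)  from 2·(51,4) + (38,3)
step 5: (1731, 136)  from 12·(140,11) + (51,4)
…
step 7: (5333, 419)  from 1·(3602,283) + (1731,136)
step 8: (14268, 1121)  from 2·(5333,419) + (3602,283)
step 9: (19601, 1540)  from 1·(14268,1121) + (5333,419)
fundamental: x₁=19601, y₁=1540  (since 384199201 − 162·2371600 = 1)
k=2:  x_2 = 19601·19601+162·1540·1540 = 768398401,  y_2 = 19601·1540+1540·19601 = 60371080

19601 1540
768398401 60371080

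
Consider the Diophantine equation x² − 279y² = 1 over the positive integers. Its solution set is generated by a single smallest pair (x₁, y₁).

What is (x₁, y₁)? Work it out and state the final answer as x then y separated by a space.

1520 91

[16; 1,2,2,1,2,2,1,32] for √279; ℓ=8 ⇒ convergent index 7
k=0  a_k=16  p_k/q_k = 16/1
k=1  a_k=1  p_k/q_k = 17/1
…
k=3  a_k=2  p_k/q_k = 117/7
…
k=5  a_k=2  p_k/q_k = 451/27
k=6  a_k=2  p_k/q_k = 1069/64
k=7  a_k=1  p_k/q_k = 1520/91
→ (1520, 91).  Check: 1520²=2310400, 279·91²=2310399, difference 1.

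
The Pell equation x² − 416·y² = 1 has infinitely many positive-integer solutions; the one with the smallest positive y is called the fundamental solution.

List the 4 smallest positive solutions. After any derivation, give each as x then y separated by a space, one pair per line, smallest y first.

d=416: √d = [20; 2,1,1,9,1,1,2,40] (ℓ=8, even), read p_7/q_7
k=0  a_k=20  p_k/q_k = 20/1
…
k=3  a_k=1  p_k/q_k = 102/5
…
k=5  a_k=1  p_k/q_k = 1081/53
k=6  a_k=1  p_k/q_k = 2060/101
k=7  a_k=2  p_k/q_k = 5201/255
fundamental: x₁=5201, y₁=255  (since 27050401 − 416·65025 = 1)
(5201+255√416)^2 = 54100801 + 2652510√416
(5201+255√416)^3 = 562756526801 + 27591408765√416
(5201+255√416)^4 = 5853793337683201 + 287005831321020√416

5201 255
54100801 2652510
562756526801 27591408765
5853793337683201 287005831321020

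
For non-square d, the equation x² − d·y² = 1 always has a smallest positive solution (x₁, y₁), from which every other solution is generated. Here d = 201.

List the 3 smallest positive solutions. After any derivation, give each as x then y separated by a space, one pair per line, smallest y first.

√201 → a₀=14, period (5,1,1,1,2,…,1,5,28); ℓ=14 even so k=13
k=0  a_k=14  p_k/q_k = 14/1
…
k=5  a_k=2  p_k/q_k = 638/45
k=6  a_k=1  p_k/q_k = 879/62
k=7  a_k=8  p_k/q_k = 7670/541
k=8  a_k=1  p_k/q_k = 8549/603
k=9  a_k=2  p_k/q_k = 24768/1747
…
k=11  a_k=1  p_k/q_k = 58085/4097
k=12  a_k=1  p_k/q_k = 91402/6447
k=13  a_k=5  p_k/q_k = 515095/36332
fundamental: x₁=515095, y₁=36332  (since 265322859025 − 201·1320014224 = 1)
(515095+36332√201)^2 = 530645718049 + 37428863080√201
(515095+36332√201)^3 = 546665912276384215 + 38558840456348868√201

515095 36332
530645718049 37428863080
546665912276384215 38558840456348868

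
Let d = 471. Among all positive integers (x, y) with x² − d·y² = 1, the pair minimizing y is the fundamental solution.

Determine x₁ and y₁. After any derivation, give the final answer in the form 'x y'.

7838695 361188

[21; 1,2,2,1,3,…,2,1,42] for √471; ℓ=14 ⇒ convergent index 13
a_0=21:  p_0=21·1+0=21,  q_0=21·0+1=1
a_1=1:  p_1=1·21+1=22,  q_1=1·1+0=1
…
a_5=3:  p_5=3·217+152=803,  q_5=3·10+7=37
a_6=4:  p_6=4·803+217=3429,  q_6=4·37+10=158
a_7=14:  p_7=14·3429+803=48809,  q_7=14·158+37=2249
a_8=4:  p_8=4·48809+3429=198665,  q_8=4·2249+158=9154
…
a_11=2:  p_11=2·843469+644804=2331742,  q_11=2·38865+29711=107441
a_12=2:  p_12=2·2331742+843469=5506953,  q_12=2·107441+38865=253747
a_13=1:  p_13=1·5506953+2331742=7838695,  q_13=1·253747+107441=361188
→ (7838695, 361188).  Check: 7838695²=61445139303025, 471·361188²=61445139303024, difference 1.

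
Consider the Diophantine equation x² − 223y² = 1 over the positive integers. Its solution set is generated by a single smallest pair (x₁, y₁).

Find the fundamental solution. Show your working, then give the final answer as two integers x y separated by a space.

224 15

√223 = [14; 1,13,1,28, …], period ℓ=4 (even) → k=3
i=0: a=14 ⇒ p=14, q=1
i=1: a=1 ⇒ p=15, q=1
i=2: a=13 ⇒ p=209, q=14
i=3: a=1 ⇒ p=224, q=15
(x₁, y₁) = (224, 15);  224² − 223·15² = 1 ✓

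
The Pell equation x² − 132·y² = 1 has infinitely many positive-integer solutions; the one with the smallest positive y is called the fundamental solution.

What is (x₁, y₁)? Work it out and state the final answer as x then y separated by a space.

23 2

d=132: √d = [11; 2,22] (ℓ=2, even), read p_1/q_1
i=0: a=11 ⇒ p=11, q=1
i=1: a=2 ⇒ p=23, q=2
fundamental: x₁=23, y₁=2  (since 529 − 132·4 = 1)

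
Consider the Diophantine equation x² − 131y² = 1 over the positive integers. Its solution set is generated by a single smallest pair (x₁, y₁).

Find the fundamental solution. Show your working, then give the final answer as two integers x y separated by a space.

10610 927

d=131: √d = [11; 2,4,11,4,2,22] (ℓ=6, even), read p_5/q_5
a_0=11:  p_0=11·1+0=11,  q_0=11·0+1=1
…
a_2=4:  p_2=4·23+11=103,  q_2=4·2+1=9
a_3=11:  p_3=11·103+23=1156,  q_3=11·9+2=101
a_4=4:  p_4=4·1156+103=4727,  q_4=4·101+9=413
a_5=2:  p_5=2·4727+1156=10610,  q_5=2·413+101=927
fundamental: x₁=10610, y₁=927  (since 112572100 − 131·859329 = 1)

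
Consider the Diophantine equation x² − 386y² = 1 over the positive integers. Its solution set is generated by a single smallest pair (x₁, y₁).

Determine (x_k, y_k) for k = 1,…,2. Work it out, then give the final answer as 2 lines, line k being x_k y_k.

[19; 1,1,1,4,1,18,1,4,1,1,1,38] for √386; ℓ=12 ⇒ convergent index 11
k=0  a_k=19  p_k/q_k = 19/1
k=1  a_k=1  p_k/q_k = 20/1
k=2  a_k=1  p_k/q_k = 39/2
k=3  a_k=1  p_k/q_k = 59/3
…
k=5  a_k=1  p_k/q_k = 334/17
k=6  a_k=18  p_k/q_k = 6287/320
k=7  a_k=1  p_k/q_k = 6621/337
k=8  a_k=4  p_k/q_k = 32771/1668
k=9  a_k=1  p_k/q_k = 39392/2005
k=10  a_k=1  p_k/q_k = 72163/3673
k=11  a_k=1  p_k/q_k = 111555/5678
fundamental: x₁=111555, y₁=5678  (since 12444518025 − 386·32239684 = 1)
(111555+5678√386)^2 = 24889036049 + 1266818580√386

111555 5678
24889036049 1266818580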